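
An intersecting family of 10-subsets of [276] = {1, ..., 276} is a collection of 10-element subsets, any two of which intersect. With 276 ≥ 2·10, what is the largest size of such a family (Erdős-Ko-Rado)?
max |F| = C(275, 9) = 21716166625145850

The Erdős-Ko-Rado theorem states: for n ≥ 2k, an intersecting family of k-subsets of an n-element set has size at most C(n − 1, k − 1), with equality for 'star' families {A ⊆ [n] : |A| = k, i ∈ A} (fix an element i). For n = 276, k = 10: C(275, 9) = 21716166625145850.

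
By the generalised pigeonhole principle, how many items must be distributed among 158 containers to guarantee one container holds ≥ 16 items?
n = (16 − 1)·158 + 1 = 2371

By the generalised pigeonhole principle, to guarantee some box contains ≥ r objects we need more than (r − 1) · k objects total. Threshold: n = (r − 1) · k + 1. With r = 16 and k = 158: n = 15 · 158 + 1 = 2370 + 1 = 2371. For n = 2370 = 15 · 158, we can put exactly 15 objects in every box, avoiding 16 in any single one — so 2371 is tight.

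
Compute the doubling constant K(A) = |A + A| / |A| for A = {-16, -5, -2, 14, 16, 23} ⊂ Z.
K = |A + A| / |A| = 21/6 = 7/2

Enumerate A + A = {a + b : a, b ∈ A}. With |A| = 6, there are |A|^2 = 36 ordered sum pairs; collecting distinct values, A + A = {-32, -21, -18, -10, -7, -4, -2, 0, 7, 9, 11, 12, 14, 18, 21, 28, 30, 32, 37, 39, 46}, so |A + A| = 21. Thus K = 21/6 = 7/2. For comparison, the minimum possible |A + A| over all 6-element sets is 2·6 − 1 = 11 (so min K = 11/6), attained only by arithmetic progressions.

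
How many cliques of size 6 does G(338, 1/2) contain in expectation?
E[# K_6] = C(338, 6) · (1/2)^C(6, 2) = 1980564039636 / 2^15 = 495141009909/8192 ≈ 60442017.811157

For each 6-subset S of vertices (there are C(338, 6) = 1980564039636 such S), let X_S = 1 if S induces a K_6 (all C(6, 2) = 15 edges present). Then P(X_S = 1) = (1/2)^15 = 1/32768. By linearity of expectation, E[# K_6] = C(338, 6) · (1/2)^15 = 1980564039636 / 32768 = 495141009909/8192 ≈ 60442017.811157.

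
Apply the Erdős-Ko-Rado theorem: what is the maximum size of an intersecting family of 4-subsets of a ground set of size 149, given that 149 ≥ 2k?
max |F| = C(148, 3) = 529396

Erdős-Ko-Rado (1961): when n ≥ 2k, max |F| = C(n−1, k−1). The bound is attained by the star {A : i ∈ A} for any fixed i ∈ [n]. Here C(149−1, 4−1) = C(148, 3) = 529396.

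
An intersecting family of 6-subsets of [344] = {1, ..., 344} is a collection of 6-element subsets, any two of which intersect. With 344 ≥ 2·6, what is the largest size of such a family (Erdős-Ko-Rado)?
max |F| = C(343, 5) = 38421292833

Erdős-Ko-Rado (1961): when n ≥ 2k, max |F| = C(n−1, k−1). The bound is attained by the star {A : i ∈ A} for any fixed i ∈ [n]. Here C(344−1, 6−1) = C(343, 5) = 38421292833.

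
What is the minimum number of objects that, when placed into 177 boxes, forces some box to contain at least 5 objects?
n = (5 − 1)·177 + 1 = 709

By the generalised pigeonhole principle, to guarantee some box contains ≥ r objects we need more than (r − 1) · k objects total. Threshold: n = (r − 1) · k + 1. With r = 5 and k = 177: n = 4 · 177 + 1 = 708 + 1 = 709. For n = 708 = 4 · 177, we can put exactly 4 objects in every box, avoiding 5 in any single one — so 709 is tight.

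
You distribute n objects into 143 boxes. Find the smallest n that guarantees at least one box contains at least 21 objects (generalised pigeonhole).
n = (21 − 1)·143 + 1 = 2861

By the generalised pigeonhole principle, to guarantee some box contains ≥ r objects we need more than (r − 1) · k objects total. Threshold: n = (r − 1) · k + 1. With r = 21 and k = 143: n = 20 · 143 + 1 = 2860 + 1 = 2861. For n = 2860 = 20 · 143, we can put exactly 20 objects in every box, avoiding 21 in any single one — so 2861 is tight.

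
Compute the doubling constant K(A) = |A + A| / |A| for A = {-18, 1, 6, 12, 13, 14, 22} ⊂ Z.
K = |A + A| / |A| = 26/7

Enumerate A + A = {a + b : a, b ∈ A}. With |A| = 7, there are |A|^2 = 49 ordered sum pairs; collecting distinct values, A + A = {-36, -17, -12, -6, -5, -4, 2, 4, 7, 12, 13, 14, 15, 18, 19, 20, 23, 24, 25, 26, 27, 28, 34, 35, 36, 44}, so |A + A| = 26. Thus K = 26/7. For comparison, the minimum possible |A + A| over all 7-element sets is 2·7 − 1 = 13 (so min K = 13/7), attained only by arithmetic progressions.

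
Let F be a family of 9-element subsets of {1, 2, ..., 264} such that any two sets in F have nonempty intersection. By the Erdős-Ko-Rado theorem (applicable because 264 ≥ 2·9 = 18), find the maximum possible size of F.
max |F| = C(263, 8) = 509850594887712

Erdős-Ko-Rado (1961): when n ≥ 2k, max |F| = C(n−1, k−1). The bound is attained by the star {A : i ∈ A} for any fixed i ∈ [n]. Here C(264−1, 9−1) = C(263, 8) = 509850594887712.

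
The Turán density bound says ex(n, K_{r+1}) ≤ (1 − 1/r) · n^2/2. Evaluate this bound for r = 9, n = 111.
Turán density bound = (8/9) · 111^2/2 = 5476

Turán's theorem: ex(n, K_{r+1}) is achieved by the complete r-partite Turán graph T(n, r) with parts as balanced as possible, and is at most (1 − 1/r) · n^2/2. For r = 9, n = 111: the density bound is (8/9) · 12321/2 = 5476. The integer-valued extremum is e(T(111, 9)) = 5475, which is strictly less than the density bound 5476 since 9 ∤ 111 (the parts of T(111, 9) cannot all be equal).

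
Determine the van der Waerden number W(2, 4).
W(2, 4) = 35

This is a classical value, W(2, 4) = 35, established by combining an explicit 2-colouring of {1, ..., 34} with no monochromatic 4-AP (giving the lower bound W(2, 4) > 34) and a finite case analysis / exhaustive computer search showing every 2-colouring of {1, ..., 35} has such an AP.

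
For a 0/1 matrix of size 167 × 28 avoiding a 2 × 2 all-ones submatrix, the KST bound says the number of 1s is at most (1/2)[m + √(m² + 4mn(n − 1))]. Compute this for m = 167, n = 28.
z(167, 28; 2, 2) ≤ (1/2)[167 + √(167² + 4·167·28·27)] = (1/2)[167 + √532897] = 448.499

Kővári–Sós–Turán: let r_1, ..., r_167 be the row sums and z = Σ r_i the total number of 1s. Each pair of columns can share at most one row with both entries 1 (else a 2×2 all-ones block appears), so Σ_i C(r_i, 2) ≤ C(28, 2) = 378. By convexity Σ_i C(r_i, 2) ≥ 167·C(z/167, 2) = z(z − 167)/(2·167), giving z² − 167z − 167·28·27 ≤ 0 and hence z ≤ (1/2)[167 + √(27889 + 4·126252)] = (1/2)[167 + √532897] ≈ (1/2)(167 + 729.9979) = 448.499.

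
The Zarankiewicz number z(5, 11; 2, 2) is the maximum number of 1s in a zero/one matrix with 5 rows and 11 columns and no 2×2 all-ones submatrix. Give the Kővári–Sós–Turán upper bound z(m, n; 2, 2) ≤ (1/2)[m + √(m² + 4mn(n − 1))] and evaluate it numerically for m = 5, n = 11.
z(5, 11; 2, 2) ≤ (1/2)[5 + √(5² + 4·5·11·10)] = (1/2)[5 + √2225] = 26.085

Kővári–Sós–Turán: let r_1, ..., r_5 be the row sums and z = Σ r_i the total number of 1s. Each pair of columns can share at most one row with both entries 1 (else a 2×2 all-ones block appears), so Σ_i C(r_i, 2) ≤ C(11, 2) = 55. By convexity Σ_i C(r_i, 2) ≥ 5·C(z/5, 2) = z(z − 5)/(2·5), giving z² − 5z − 5·11·10 ≤ 0 and hence z ≤ (1/2)[5 + √(25 + 4·550)] = (1/2)[5 + √2225] ≈ (1/2)(5 + 47.1699) = 26.085.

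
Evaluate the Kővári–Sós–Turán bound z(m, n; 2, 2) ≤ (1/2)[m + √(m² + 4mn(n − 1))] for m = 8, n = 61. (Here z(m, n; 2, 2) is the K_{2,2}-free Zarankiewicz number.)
z(8, 61; 2, 2) ≤ (1/2)[8 + √(8² + 4·8·61·60)] = (1/2)[8 + √117184] = 175.1607

Kővári–Sós–Turán: let r_1, ..., r_8 be the row sums and z = Σ r_i the total number of 1s. Each pair of columns can share at most one row with both entries 1 (else a 2×2 all-ones block appears), so Σ_i C(r_i, 2) ≤ C(61, 2) = 1830. By convexity Σ_i C(r_i, 2) ≥ 8·C(z/8, 2) = z(z − 8)/(2·8), giving z² − 8z − 8·61·60 ≤ 0 and hence z ≤ (1/2)[8 + √(64 + 4·29280)] = (1/2)[8 + √117184] ≈ (1/2)(8 + 342.3215) = 175.1607.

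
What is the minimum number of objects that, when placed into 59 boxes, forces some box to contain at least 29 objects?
n = (29 − 1)·59 + 1 = 1653

By the generalised pigeonhole principle, to guarantee some box contains ≥ r objects we need more than (r − 1) · k objects total. Threshold: n = (r − 1) · k + 1. With r = 29 and k = 59: n = 28 · 59 + 1 = 1652 + 1 = 1653. For n = 1652 = 28 · 59, we can put exactly 28 objects in every box, avoiding 29 in any single one — so 1653 is tight.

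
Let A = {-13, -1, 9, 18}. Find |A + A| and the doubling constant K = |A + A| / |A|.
K = |A + A| / |A| = 10/4 = 5/2

Enumerate A + A = {a + b : a, b ∈ A}. With |A| = 4, there are |A|^2 = 16 ordered sum pairs; collecting distinct values, A + A = {-26, -14, -4, -2, 5, 8, 17, 18, 27, 36}, so |A + A| = 10. Thus K = 10/4 = 5/2. For comparison, the minimum possible |A + A| over all 4-element sets is 2·4 − 1 = 7 (so min K = 7/4), attained only by arithmetic progressions.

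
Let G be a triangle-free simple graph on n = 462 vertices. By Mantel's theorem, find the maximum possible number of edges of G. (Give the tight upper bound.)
ex(462, K_3) = ⌊462^2/4⌋ = 53361

Mantel (1907): a triangle-free graph on n vertices has at most ⌊n^2/4⌋ edges, with equality for the complete bipartite graph K_{⌊n/2⌋, ⌈n/2⌉}. For n = 462: ⌊462^2/4⌋ = ⌊213444/4⌋ = 53361. The extremal graph is K_{231, 231}, which has 231·231 = 53361 edges.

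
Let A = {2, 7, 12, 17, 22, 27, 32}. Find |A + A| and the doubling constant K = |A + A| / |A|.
K = |A + A| / |A| = 13/7

Enumerate A + A = {a + b : a, b ∈ A}. With |A| = 7, there are |A|^2 = 49 ordered sum pairs; collecting distinct values, A + A = {4, 9, 14, 19, 24, 29, 34, 39, 44, 49, 54, 59, 64}, so |A + A| = 13. Thus K = 13/7. Here |A + A| = 2|A| − 1 = 13, the minimum possible — so K = 13/7 is minimal, which holds iff A is an arithmetic progression.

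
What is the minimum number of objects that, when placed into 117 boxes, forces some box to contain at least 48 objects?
n = (48 − 1)·117 + 1 = 5500

By the generalised pigeonhole principle, to guarantee some box contains ≥ r objects we need more than (r − 1) · k objects total. Threshold: n = (r − 1) · k + 1. With r = 48 and k = 117: n = 47 · 117 + 1 = 5499 + 1 = 5500. For n = 5499 = 47 · 117, we can put exactly 47 objects in every box, avoiding 48 in any single one — so 5500 is tight.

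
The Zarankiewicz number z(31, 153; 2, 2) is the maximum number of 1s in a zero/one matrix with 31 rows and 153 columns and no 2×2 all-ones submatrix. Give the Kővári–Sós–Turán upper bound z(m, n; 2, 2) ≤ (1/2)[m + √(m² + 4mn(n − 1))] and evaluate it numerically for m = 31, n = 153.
z(31, 153; 2, 2) ≤ (1/2)[31 + √(31² + 4·31·153·152)] = (1/2)[31 + √2884705] = 864.721

Kővári–Sós–Turán: let r_1, ..., r_31 be the row sums and z = Σ r_i the total number of 1s. Each pair of columns can share at most one row with both entries 1 (else a 2×2 all-ones block appears), so Σ_i C(r_i, 2) ≤ C(153, 2) = 11628. By convexity Σ_i C(r_i, 2) ≥ 31·C(z/31, 2) = z(z − 31)/(2·31), giving z² − 31z − 31·153·152 ≤ 0 and hence z ≤ (1/2)[31 + √(961 + 4·720936)] = (1/2)[31 + √2884705] ≈ (1/2)(31 + 1698.4419) = 864.721.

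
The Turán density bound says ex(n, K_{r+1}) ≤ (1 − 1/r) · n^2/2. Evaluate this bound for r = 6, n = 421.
Turán density bound = (5/6) · 421^2/2 = 886205/12 ≈ 73850.4167

Turán's theorem: ex(n, K_{r+1}) is achieved by the complete r-partite Turán graph T(n, r) with parts as balanced as possible, and is at most (1 − 1/r) · n^2/2. For r = 6, n = 421: the density bound is (5/6) · 177241/2 = 886205/12 ≈ 73850.4167. The integer-valued extremum is e(T(421, 6)) = 73850, which is strictly less than the density bound 886205/12 since 6 ∤ 421 (the parts of T(421, 6) cannot all be equal).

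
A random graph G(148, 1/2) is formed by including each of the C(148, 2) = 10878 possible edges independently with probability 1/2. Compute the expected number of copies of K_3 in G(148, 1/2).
E[# K_3] = C(148, 3) · (1/2)^C(3, 2) = 529396 / 2^3 = 132349/2 = 66174.5

For each 3-subset S of vertices (there are C(148, 3) = 529396 such S), let X_S = 1 if S induces a K_3 (all C(3, 2) = 3 edges present). Then P(X_S = 1) = (1/2)^3 = 1/8. By linearity of expectation, E[# K_3] = C(148, 3) · (1/2)^3 = 529396 / 8 = 132349/2 = 66174.5.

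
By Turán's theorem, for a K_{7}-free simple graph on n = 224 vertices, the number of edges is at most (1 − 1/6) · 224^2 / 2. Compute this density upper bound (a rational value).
Turán density bound = (5/6) · 224^2/2 = 62720/3 ≈ 20906.6667

Turán's theorem: ex(n, K_{r+1}) is achieved by the complete r-partite Turán graph T(n, r) with parts as balanced as possible, and is at most (1 − 1/r) · n^2/2. For r = 6, n = 224: the density bound is (5/6) · 50176/2 = 62720/3 ≈ 20906.6667. The integer-valued extremum is e(T(224, 6)) = 20906, which is strictly less than the density bound 62720/3 since 6 ∤ 224 (the parts of T(224, 6) cannot all be equal).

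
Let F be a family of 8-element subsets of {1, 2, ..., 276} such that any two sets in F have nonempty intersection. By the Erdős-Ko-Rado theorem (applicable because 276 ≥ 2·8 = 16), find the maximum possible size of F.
max |F| = C(275, 7) = 21850913927700

The Erdős-Ko-Rado theorem states: for n ≥ 2k, an intersecting family of k-subsets of an n-element set has size at most C(n − 1, k − 1), with equality for 'star' families {A ⊆ [n] : |A| = k, i ∈ A} (fix an element i). For n = 276, k = 8: C(275, 7) = 21850913927700.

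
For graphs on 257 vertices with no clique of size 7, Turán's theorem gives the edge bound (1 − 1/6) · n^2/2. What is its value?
Turán density bound = (5/6) · 257^2/2 = 330245/12 ≈ 27520.4167

Turán's theorem: ex(n, K_{r+1}) is achieved by the complete r-partite Turán graph T(n, r) with parts as balanced as possible, and is at most (1 − 1/r) · n^2/2. For r = 6, n = 257: the density bound is (5/6) · 66049/2 = 330245/12 ≈ 27520.4167. The integer-valued extremum is e(T(257, 6)) = 27520, which is strictly less than the density bound 330245/12 since 6 ∤ 257 (the parts of T(257, 6) cannot all be equal).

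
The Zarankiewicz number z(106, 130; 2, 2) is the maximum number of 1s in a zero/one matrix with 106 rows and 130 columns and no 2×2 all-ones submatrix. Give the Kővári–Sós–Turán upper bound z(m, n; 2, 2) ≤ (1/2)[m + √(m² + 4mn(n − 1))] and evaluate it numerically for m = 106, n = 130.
z(106, 130; 2, 2) ≤ (1/2)[106 + √(106² + 4·106·130·129)] = (1/2)[106 + √7121716] = 1387.3272

Kővári–Sós–Turán: let r_1, ..., r_106 be the row sums and z = Σ r_i the total number of 1s. Each pair of columns can share at most one row with both entries 1 (else a 2×2 all-ones block appears), so Σ_i C(r_i, 2) ≤ C(130, 2) = 8385. By convexity Σ_i C(r_i, 2) ≥ 106·C(z/106, 2) = z(z − 106)/(2·106), giving z² − 106z − 106·130·129 ≤ 0 and hence z ≤ (1/2)[106 + √(11236 + 4·1777620)] = (1/2)[106 + √7121716] ≈ (1/2)(106 + 2668.6543) = 1387.3272.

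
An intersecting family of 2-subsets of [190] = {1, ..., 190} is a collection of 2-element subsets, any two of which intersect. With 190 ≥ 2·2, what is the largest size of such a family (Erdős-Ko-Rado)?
max |F| = C(189, 1) = 189

The Erdős-Ko-Rado theorem states: for n ≥ 2k, an intersecting family of k-subsets of an n-element set has size at most C(n − 1, k − 1), with equality for 'star' families {A ⊆ [n] : |A| = k, i ∈ A} (fix an element i). For n = 190, k = 2: C(189, 1) = 189.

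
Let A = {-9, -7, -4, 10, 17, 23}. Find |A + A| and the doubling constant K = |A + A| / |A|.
K = |A + A| / |A| = 21/6 = 7/2

Enumerate A + A = {a + b : a, b ∈ A}. With |A| = 6, there are |A|^2 = 36 ordered sum pairs; collecting distinct values, A + A = {-18, -16, -14, -13, -11, -8, 1, 3, 6, 8, 10, 13, 14, 16, 19, 20, 27, 33, 34, 40, 46}, so |A + A| = 21. Thus K = 21/6 = 7/2. For comparison, the minimum possible |A + A| over all 6-element sets is 2·6 − 1 = 11 (so min K = 11/6), attained only by arithmetic progressions.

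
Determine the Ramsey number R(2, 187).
R(2, 187) = 187

R(2, k) = k for all k ≥ 2: in a 2-colouring of K_k, either some edge is red (a red K_2) or all edges are blue (a blue K_k). And K_{186} coloured all-blue has no blue K_187, so R(2, 187) > 186. Hence R(2, 187) = 187.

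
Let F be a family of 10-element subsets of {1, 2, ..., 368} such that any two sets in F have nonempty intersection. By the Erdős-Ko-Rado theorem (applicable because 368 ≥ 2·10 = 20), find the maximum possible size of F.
max |F| = C(367, 9) = 301507216753499185

Erdős-Ko-Rado (1961): when n ≥ 2k, max |F| = C(n−1, k−1). The bound is attained by the star {A : i ∈ A} for any fixed i ∈ [n]. Here C(368−1, 10−1) = C(367, 9) = 301507216753499185.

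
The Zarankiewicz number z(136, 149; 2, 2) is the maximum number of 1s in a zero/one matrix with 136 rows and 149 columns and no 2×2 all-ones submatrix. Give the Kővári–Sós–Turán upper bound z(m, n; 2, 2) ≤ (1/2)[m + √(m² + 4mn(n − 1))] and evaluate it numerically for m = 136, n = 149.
z(136, 149; 2, 2) ≤ (1/2)[136 + √(136² + 4·136·149·148)] = (1/2)[136 + √12014784] = 1801.1174

Kővári–Sós–Turán: let r_1, ..., r_136 be the row sums and z = Σ r_i the total number of 1s. Each pair of columns can share at most one row with both entries 1 (else a 2×2 all-ones block appears), so Σ_i C(r_i, 2) ≤ C(149, 2) = 11026. By convexity Σ_i C(r_i, 2) ≥ 136·C(z/136, 2) = z(z − 136)/(2·136), giving z² − 136z − 136·149·148 ≤ 0 and hence z ≤ (1/2)[136 + √(18496 + 4·2999072)] = (1/2)[136 + √12014784] ≈ (1/2)(136 + 3466.2348) = 1801.1174.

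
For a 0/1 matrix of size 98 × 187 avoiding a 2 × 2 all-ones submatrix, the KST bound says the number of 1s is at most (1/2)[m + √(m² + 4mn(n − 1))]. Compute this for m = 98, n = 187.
z(98, 187; 2, 2) ≤ (1/2)[98 + √(98² + 4·98·187·186)] = (1/2)[98 + √13644148] = 1895.8993

Kővári–Sós–Turán: let r_1, ..., r_98 be the row sums and z = Σ r_i the total number of 1s. Each pair of columns can share at most one row with both entries 1 (else a 2×2 all-ones block appears), so Σ_i C(r_i, 2) ≤ C(187, 2) = 17391. By convexity Σ_i C(r_i, 2) ≥ 98·C(z/98, 2) = z(z − 98)/(2·98), giving z² − 98z − 98·187·186 ≤ 0 and hence z ≤ (1/2)[98 + √(9604 + 4·3408636)] = (1/2)[98 + √13644148] ≈ (1/2)(98 + 3693.7986) = 1895.8993.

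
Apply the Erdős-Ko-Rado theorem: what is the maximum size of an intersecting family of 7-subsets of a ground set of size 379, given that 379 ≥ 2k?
max |F| = C(378, 6) = 3893141602350

Erdős-Ko-Rado (1961): when n ≥ 2k, max |F| = C(n−1, k−1). The bound is attained by the star {A : i ∈ A} for any fixed i ∈ [n]. Here C(379−1, 7−1) = C(378, 6) = 3893141602350.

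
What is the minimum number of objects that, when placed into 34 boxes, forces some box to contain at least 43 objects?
n = (43 − 1)·34 + 1 = 1429

By the generalised pigeonhole principle, to guarantee some box contains ≥ r objects we need more than (r − 1) · k objects total. Threshold: n = (r − 1) · k + 1. With r = 43 and k = 34: n = 42 · 34 + 1 = 1428 + 1 = 1429. For n = 1428 = 42 · 34, we can put exactly 42 objects in every box, avoiding 43 in any single one — so 1429 is tight.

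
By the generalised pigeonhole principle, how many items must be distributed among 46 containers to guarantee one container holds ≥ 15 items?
n = (15 − 1)·46 + 1 = 645

By the generalised pigeonhole principle, to guarantee some box contains ≥ r objects we need more than (r − 1) · k objects total. Threshold: n = (r − 1) · k + 1. With r = 15 and k = 46: n = 14 · 46 + 1 = 644 + 1 = 645. For n = 644 = 14 · 46, we can put exactly 14 objects in every box, avoiding 15 in any single one — so 645 is tight.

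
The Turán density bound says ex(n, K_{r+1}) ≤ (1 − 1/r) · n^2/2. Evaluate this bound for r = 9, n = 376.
Turán density bound = (8/9) · 376^2/2 = 565504/9 ≈ 62833.7778

Turán's theorem: ex(n, K_{r+1}) is achieved by the complete r-partite Turán graph T(n, r) with parts as balanced as possible, and is at most (1 − 1/r) · n^2/2. For r = 9, n = 376: the density bound is (8/9) · 141376/2 = 565504/9 ≈ 62833.7778. The integer-valued extremum is e(T(376, 9)) = 62833, which is strictly less than the density bound 565504/9 since 9 ∤ 376 (the parts of T(376, 9) cannot all be equal).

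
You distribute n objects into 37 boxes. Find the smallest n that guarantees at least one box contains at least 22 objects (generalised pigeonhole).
n = (22 − 1)·37 + 1 = 778

By the generalised pigeonhole principle, to guarantee some box contains ≥ r objects we need more than (r − 1) · k objects total. Threshold: n = (r − 1) · k + 1. With r = 22 and k = 37: n = 21 · 37 + 1 = 777 + 1 = 778. For n = 777 = 21 · 37, we can put exactly 21 objects in every box, avoiding 22 in any single one — so 778 is tight.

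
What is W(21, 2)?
W(21, 2) = 21 + 1 = 22

A 2-term AP is any pair of integers, so a monochromatic 2-AP exists iff some colour is used at least twice. With 21 colours, the colouring i ↦ i on {1, ..., 21} uses each colour once, avoiding any monochromatic pair, so W(21, 2) > 21. For {1, ..., 22}, pigeonhole forces two integers of the same colour, which form a monochromatic 2-AP. Hence W(21, 2) = 22.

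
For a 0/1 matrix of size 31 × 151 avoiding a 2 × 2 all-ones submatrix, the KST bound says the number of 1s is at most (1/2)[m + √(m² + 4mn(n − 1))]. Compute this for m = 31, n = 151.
z(31, 151; 2, 2) ≤ (1/2)[31 + √(31² + 4·31·151·150)] = (1/2)[31 + √2809561] = 853.5873

Kővári–Sós–Turán: let r_1, ..., r_31 be the row sums and z = Σ r_i the total number of 1s. Each pair of columns can share at most one row with both entries 1 (else a 2×2 all-ones block appears), so Σ_i C(r_i, 2) ≤ C(151, 2) = 11325. By convexity Σ_i C(r_i, 2) ≥ 31·C(z/31, 2) = z(z − 31)/(2·31), giving z² − 31z − 31·151·150 ≤ 0 and hence z ≤ (1/2)[31 + √(961 + 4·702150)] = (1/2)[31 + √2809561] ≈ (1/2)(31 + 1676.1745) = 853.5873.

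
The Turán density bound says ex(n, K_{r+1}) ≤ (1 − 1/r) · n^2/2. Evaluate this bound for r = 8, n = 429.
Turán density bound = (7/8) · 429^2/2 = 1288287/16 ≈ 80517.9375

Turán's theorem: ex(n, K_{r+1}) is achieved by the complete r-partite Turán graph T(n, r) with parts as balanced as possible, and is at most (1 − 1/r) · n^2/2. For r = 8, n = 429: the density bound is (7/8) · 184041/2 = 1288287/16 ≈ 80517.9375. The integer-valued extremum is e(T(429, 8)) = 80517, which is strictly less than the density bound 1288287/16 since 8 ∤ 429 (the parts of T(429, 8) cannot all be equal).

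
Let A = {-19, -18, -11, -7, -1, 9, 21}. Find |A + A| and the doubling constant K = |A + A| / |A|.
K = |A + A| / |A| = 26/7

Enumerate A + A = {a + b : a, b ∈ A}. With |A| = 7, there are |A|^2 = 49 ordered sum pairs; collecting distinct values, A + A = {-38, -37, -36, -30, -29, -26, -25, -22, -20, -19, -18, -14, -12, -10, -9, -8, -2, 2, 3, 8, 10, 14, 18, 20, 30, 42}, so |A + A| = 26. Thus K = 26/7. For comparison, the minimum possible |A + A| over all 7-element sets is 2·7 − 1 = 13 (so min K = 13/7), attained only by arithmetic progressions.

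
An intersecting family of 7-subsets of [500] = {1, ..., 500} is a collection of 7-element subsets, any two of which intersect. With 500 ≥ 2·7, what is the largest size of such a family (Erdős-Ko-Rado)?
max |F| = C(499, 6) = 20804994486276

Erdős-Ko-Rado (1961): when n ≥ 2k, max |F| = C(n−1, k−1). The bound is attained by the star {A : i ∈ A} for any fixed i ∈ [n]. Here C(500−1, 7−1) = C(499, 6) = 20804994486276.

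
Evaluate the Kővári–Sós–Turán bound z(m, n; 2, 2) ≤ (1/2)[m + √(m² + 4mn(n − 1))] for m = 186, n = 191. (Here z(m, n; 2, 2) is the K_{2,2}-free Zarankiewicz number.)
z(186, 191; 2, 2) ≤ (1/2)[186 + √(186² + 4·186·191·190)] = (1/2)[186 + √27034356] = 2692.7286

Kővári–Sós–Turán: let r_1, ..., r_186 be the row sums and z = Σ r_i the total number of 1s. Each pair of columns can share at most one row with both entries 1 (else a 2×2 all-ones block appears), so Σ_i C(r_i, 2) ≤ C(191, 2) = 18145. By convexity Σ_i C(r_i, 2) ≥ 186·C(z/186, 2) = z(z − 186)/(2·186), giving z² − 186z − 186·191·190 ≤ 0 and hence z ≤ (1/2)[186 + √(34596 + 4·6749940)] = (1/2)[186 + √27034356] ≈ (1/2)(186 + 5199.4573) = 2692.7286.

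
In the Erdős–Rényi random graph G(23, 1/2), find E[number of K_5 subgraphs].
E[# K_5] = C(23, 5) · (1/2)^C(5, 2) = 33649 / 2^10 ≈ 32.860352

For each 5-subset S of vertices (there are C(23, 5) = 33649 such S), let X_S = 1 if S induces a K_5 (all C(5, 2) = 10 edges present). Then P(X_S = 1) = (1/2)^10 = 1/1024. By linearity of expectation, E[# K_5] = C(23, 5) · (1/2)^10 = 33649 / 1024 ≈ 32.860352.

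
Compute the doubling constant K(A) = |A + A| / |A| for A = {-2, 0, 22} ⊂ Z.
K = |A + A| / |A| = 6/3 = 2

Enumerate A + A = {a + b : a, b ∈ A}. With |A| = 3, there are |A|^2 = 9 ordered sum pairs; collecting distinct values, A + A = {-4, -2, 0, 20, 22, 44}, so |A + A| = 6. Thus K = 6/3 = 2. For comparison, the minimum possible |A + A| over all 3-element sets is 2·3 − 1 = 5 (so min K = 5/3), attained only by arithmetic progressions.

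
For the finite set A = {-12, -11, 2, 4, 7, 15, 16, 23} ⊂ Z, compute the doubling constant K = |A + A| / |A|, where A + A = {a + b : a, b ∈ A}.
K = |A + A| / |A| = 32/8 = 4

Enumerate A + A = {a + b : a, b ∈ A}. With |A| = 8, there are |A|^2 = 64 ordered sum pairs; collecting distinct values, A + A = {-24, -23, -22, -10, -9, -8, -7, -5, -4, 3, 4, 5, 6, 8, 9, 11, 12, 14, 17, 18, 19, 20, 22, 23, 25, 27, 30, 31, 32, 38, 39, 46}, so |A + A| = 32. Thus K = 32/8 = 4. For comparison, the minimum possible |A + A| over all 8-element sets is 2·8 − 1 = 15 (so min K = 15/8), attained only by arithmetic progressions.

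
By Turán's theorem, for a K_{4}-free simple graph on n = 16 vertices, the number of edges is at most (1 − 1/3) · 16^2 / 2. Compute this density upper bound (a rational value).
Turán density bound = (2/3) · 16^2/2 = 256/3 ≈ 85.3333

Turán's theorem: ex(n, K_{r+1}) is achieved by the complete r-partite Turán graph T(n, r) with parts as balanced as possible, and is at most (1 − 1/r) · n^2/2. For r = 3, n = 16: the density bound is (2/3) · 256/2 = 256/3 ≈ 85.3333. The integer-valued extremum is e(T(16, 3)) = 85, which is strictly less than the density bound 256/3 since 3 ∤ 16 (the parts of T(16, 3) cannot all be equal).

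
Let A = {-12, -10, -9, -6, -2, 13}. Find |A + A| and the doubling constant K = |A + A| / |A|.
K = |A + A| / |A| = 19/6

Enumerate A + A = {a + b : a, b ∈ A}. With |A| = 6, there are |A|^2 = 36 ordered sum pairs; collecting distinct values, A + A = {-24, -22, -21, -20, -19, -18, -16, -15, -14, -12, -11, -8, -4, 1, 3, 4, 7, 11, 26}, so |A + A| = 19. Thus K = 19/6. For comparison, the minimum possible |A + A| over all 6-element sets is 2·6 − 1 = 11 (so min K = 11/6), attained only by arithmetic progressions.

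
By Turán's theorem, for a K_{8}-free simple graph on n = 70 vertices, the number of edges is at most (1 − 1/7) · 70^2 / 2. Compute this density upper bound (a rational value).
Turán density bound = (6/7) · 70^2/2 = 2100

Turán's theorem: ex(n, K_{r+1}) is achieved by the complete r-partite Turán graph T(n, r) with parts as balanced as possible, and is at most (1 − 1/r) · n^2/2. For r = 7, n = 70: the density bound is (6/7) · 4900/2 = 2100. Since 7 ∣ 70, the Turán graph T(70, 7) has parts of equal size 10, and its edge count e(T(70, 7)) = 2100 attains the density bound exactly.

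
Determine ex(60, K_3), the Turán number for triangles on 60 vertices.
ex(60, K_3) = ⌊60^2/4⌋ = 900

Mantel (1907): a triangle-free graph on n vertices has at most ⌊n^2/4⌋ edges, with equality for the complete bipartite graph K_{⌊n/2⌋, ⌈n/2⌉}. For n = 60: ⌊60^2/4⌋ = ⌊3600/4⌋ = 900. The extremal graph is K_{30, 30}, which has 30·30 = 900 edges.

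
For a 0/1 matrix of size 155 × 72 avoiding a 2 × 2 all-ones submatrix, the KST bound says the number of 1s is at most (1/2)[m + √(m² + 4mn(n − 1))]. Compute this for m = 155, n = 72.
z(155, 72; 2, 2) ≤ (1/2)[155 + √(155² + 4·155·72·71)] = (1/2)[155 + √3193465] = 971.0134

Kővári–Sós–Turán: let r_1, ..., r_155 be the row sums and z = Σ r_i the total number of 1s. Each pair of columns can share at most one row with both entries 1 (else a 2×2 all-ones block appears), so Σ_i C(r_i, 2) ≤ C(72, 2) = 2556. By convexity Σ_i C(r_i, 2) ≥ 155·C(z/155, 2) = z(z − 155)/(2·155), giving z² − 155z − 155·72·71 ≤ 0 and hence z ≤ (1/2)[155 + √(24025 + 4·792360)] = (1/2)[155 + √3193465] ≈ (1/2)(155 + 1787.0269) = 971.0134.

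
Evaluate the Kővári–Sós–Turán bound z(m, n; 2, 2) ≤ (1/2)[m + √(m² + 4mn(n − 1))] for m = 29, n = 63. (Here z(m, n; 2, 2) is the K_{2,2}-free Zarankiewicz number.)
z(29, 63; 2, 2) ≤ (1/2)[29 + √(29² + 4·29·63·62)] = (1/2)[29 + √453937] = 351.3742

Kővári–Sós–Turán: let r_1, ..., r_29 be the row sums and z = Σ r_i the total number of 1s. Each pair of columns can share at most one row with both entries 1 (else a 2×2 all-ones block appears), so Σ_i C(r_i, 2) ≤ C(63, 2) = 1953. By convexity Σ_i C(r_i, 2) ≥ 29·C(z/29, 2) = z(z − 29)/(2·29), giving z² − 29z − 29·63·62 ≤ 0 and hence z ≤ (1/2)[29 + √(841 + 4·113274)] = (1/2)[29 + √453937] ≈ (1/2)(29 + 673.7485) = 351.3742.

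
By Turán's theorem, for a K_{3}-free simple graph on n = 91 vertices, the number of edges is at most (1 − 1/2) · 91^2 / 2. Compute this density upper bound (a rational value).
Turán density bound = (1/2) · 91^2/2 = 8281/4 ≈ 2070.25

Turán's theorem: ex(n, K_{r+1}) is achieved by the complete r-partite Turán graph T(n, r) with parts as balanced as possible, and is at most (1 − 1/r) · n^2/2. For r = 2, n = 91: the density bound is (1/2) · 8281/2 = 8281/4 ≈ 2070.25. The integer-valued extremum is e(T(91, 2)) = 2070, which is strictly less than the density bound 8281/4 since 2 ∤ 91 (the parts of T(91, 2) cannot all be equal).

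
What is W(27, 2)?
W(27, 2) = 27 + 1 = 28

A 2-term AP is any pair of integers, so a monochromatic 2-AP exists iff some colour is used at least twice. With 27 colours, the colouring i ↦ i on {1, ..., 27} uses each colour once, avoiding any monochromatic pair, so W(27, 2) > 27. For {1, ..., 28}, pigeonhole forces two integers of the same colour, which form a monochromatic 2-AP. Hence W(27, 2) = 28.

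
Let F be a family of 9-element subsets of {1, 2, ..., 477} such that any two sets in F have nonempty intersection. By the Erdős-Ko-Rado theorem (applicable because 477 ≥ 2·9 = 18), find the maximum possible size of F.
max |F| = C(476, 8) = 61610272225804225

Erdős-Ko-Rado (1961): when n ≥ 2k, max |F| = C(n−1, k−1). The bound is attained by the star {A : i ∈ A} for any fixed i ∈ [n]. Here C(477−1, 9−1) = C(476, 8) = 61610272225804225.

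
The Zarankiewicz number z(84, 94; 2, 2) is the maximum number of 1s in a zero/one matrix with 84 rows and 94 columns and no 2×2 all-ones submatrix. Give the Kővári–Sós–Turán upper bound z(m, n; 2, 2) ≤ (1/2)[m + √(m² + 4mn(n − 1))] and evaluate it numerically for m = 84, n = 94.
z(84, 94; 2, 2) ≤ (1/2)[84 + √(84² + 4·84·94·93)] = (1/2)[84 + √2944368] = 899.958

Kővári–Sós–Turán: let r_1, ..., r_84 be the row sums and z = Σ r_i the total number of 1s. Each pair of columns can share at most one row with both entries 1 (else a 2×2 all-ones block appears), so Σ_i C(r_i, 2) ≤ C(94, 2) = 4371. By convexity Σ_i C(r_i, 2) ≥ 84·C(z/84, 2) = z(z − 84)/(2·84), giving z² − 84z − 84·94·93 ≤ 0 and hence z ≤ (1/2)[84 + √(7056 + 4·734328)] = (1/2)[84 + √2944368] ≈ (1/2)(84 + 1715.9161) = 899.958.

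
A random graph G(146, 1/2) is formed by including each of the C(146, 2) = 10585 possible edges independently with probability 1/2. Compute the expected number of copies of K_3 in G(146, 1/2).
E[# K_3] = C(146, 3) · (1/2)^C(3, 2) = 508080 / 2^3 = 63510

For each 3-subset S of vertices (there are C(146, 3) = 508080 such S), let X_S = 1 if S induces a K_3 (all C(3, 2) = 3 edges present). Then P(X_S = 1) = (1/2)^3 = 1/8. By linearity of expectation, E[# K_3] = C(146, 3) · (1/2)^3 = 508080 / 8 = 63510.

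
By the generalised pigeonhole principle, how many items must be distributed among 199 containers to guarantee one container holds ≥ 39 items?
n = (39 − 1)·199 + 1 = 7563

By the generalised pigeonhole principle, to guarantee some box contains ≥ r objects we need more than (r − 1) · k objects total. Threshold: n = (r − 1) · k + 1. With r = 39 and k = 199: n = 38 · 199 + 1 = 7562 + 1 = 7563. For n = 7562 = 38 · 199, we can put exactly 38 objects in every box, avoiding 39 in any single one — so 7563 is tight.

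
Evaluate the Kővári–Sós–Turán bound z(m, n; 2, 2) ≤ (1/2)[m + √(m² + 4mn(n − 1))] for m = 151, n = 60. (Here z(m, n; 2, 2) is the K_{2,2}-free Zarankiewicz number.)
z(151, 60; 2, 2) ≤ (1/2)[151 + √(151² + 4·151·60·59)] = (1/2)[151 + √2160961] = 810.5104

Kővári–Sós–Turán: let r_1, ..., r_151 be the row sums and z = Σ r_i the total number of 1s. Each pair of columns can share at most one row with both entries 1 (else a 2×2 all-ones block appears), so Σ_i C(r_i, 2) ≤ C(60, 2) = 1770. By convexity Σ_i C(r_i, 2) ≥ 151·C(z/151, 2) = z(z − 151)/(2·151), giving z² − 151z − 151·60·59 ≤ 0 and hence z ≤ (1/2)[151 + √(22801 + 4·534540)] = (1/2)[151 + √2160961] ≈ (1/2)(151 + 1470.0207) = 810.5104.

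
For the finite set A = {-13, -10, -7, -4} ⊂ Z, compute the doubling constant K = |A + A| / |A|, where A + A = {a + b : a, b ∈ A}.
K = |A + A| / |A| = 7/4

Enumerate A + A = {a + b : a, b ∈ A}. With |A| = 4, there are |A|^2 = 16 ordered sum pairs; collecting distinct values, A + A = {-26, -23, -20, -17, -14, -11, -8}, so |A + A| = 7. Thus K = 7/4. Here |A + A| = 2|A| − 1 = 7, the minimum possible — so K = 7/4 is minimal, which holds iff A is an arithmetic progression.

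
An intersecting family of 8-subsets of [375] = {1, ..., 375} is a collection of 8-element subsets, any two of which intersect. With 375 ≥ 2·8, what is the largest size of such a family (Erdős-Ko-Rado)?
max |F| = C(374, 7) = 191929908367824

The Erdős-Ko-Rado theorem states: for n ≥ 2k, an intersecting family of k-subsets of an n-element set has size at most C(n − 1, k − 1), with equality for 'star' families {A ⊆ [n] : |A| = k, i ∈ A} (fix an element i). For n = 375, k = 8: C(374, 7) = 191929908367824.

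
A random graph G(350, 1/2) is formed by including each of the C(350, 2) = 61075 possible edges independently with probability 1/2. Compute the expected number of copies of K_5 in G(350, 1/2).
E[# K_5] = C(350, 5) · (1/2)^C(5, 2) = 42530162570 / 2^10 = 21265081285/512 ≈ 41533361.884766

For each 5-subset S of vertices (there are C(350, 5) = 42530162570 such S), let X_S = 1 if S induces a K_5 (all C(5, 2) = 10 edges present). Then P(X_S = 1) = (1/2)^10 = 1/1024. By linearity of expectation, E[# K_5] = C(350, 5) · (1/2)^10 = 42530162570 / 1024 = 21265081285/512 ≈ 41533361.884766.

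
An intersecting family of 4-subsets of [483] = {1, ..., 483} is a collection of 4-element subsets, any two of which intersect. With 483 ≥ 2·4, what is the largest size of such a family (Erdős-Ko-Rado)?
max |F| = C(482, 3) = 18547360

Erdős-Ko-Rado (1961): when n ≥ 2k, max |F| = C(n−1, k−1). The bound is attained by the star {A : i ∈ A} for any fixed i ∈ [n]. Here C(483−1, 4−1) = C(482, 3) = 18547360.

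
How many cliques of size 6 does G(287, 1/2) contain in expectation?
E[# K_6] = C(287, 6) · (1/2)^C(6, 2) = 736400674009 / 2^15 ≈ 22473165.100372

For each 6-subset S of vertices (there are C(287, 6) = 736400674009 such S), let X_S = 1 if S induces a K_6 (all C(6, 2) = 15 edges present). Then P(X_S = 1) = (1/2)^15 = 1/32768. By linearity of expectation, E[# K_6] = C(287, 6) · (1/2)^15 = 736400674009 / 32768 ≈ 22473165.100372.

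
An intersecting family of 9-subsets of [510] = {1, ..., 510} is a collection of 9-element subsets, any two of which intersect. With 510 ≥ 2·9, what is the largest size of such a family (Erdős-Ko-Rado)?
max |F| = C(509, 8) = 105733610925708909

The Erdős-Ko-Rado theorem states: for n ≥ 2k, an intersecting family of k-subsets of an n-element set has size at most C(n − 1, k − 1), with equality for 'star' families {A ⊆ [n] : |A| = k, i ∈ A} (fix an element i). For n = 510, k = 9: C(509, 8) = 105733610925708909.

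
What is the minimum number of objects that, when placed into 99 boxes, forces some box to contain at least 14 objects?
n = (14 − 1)·99 + 1 = 1288

By the generalised pigeonhole principle, to guarantee some box contains ≥ r objects we need more than (r − 1) · k objects total. Threshold: n = (r − 1) · k + 1. With r = 14 and k = 99: n = 13 · 99 + 1 = 1287 + 1 = 1288. For n = 1287 = 13 · 99, we can put exactly 13 objects in every box, avoiding 14 in any single one — so 1288 is tight.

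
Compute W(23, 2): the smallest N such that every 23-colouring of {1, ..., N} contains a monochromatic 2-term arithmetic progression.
W(23, 2) = 23 + 1 = 24

A 2-term AP is any pair of integers, so a monochromatic 2-AP exists iff some colour is used at least twice. With 23 colours, the colouring i ↦ i on {1, ..., 23} uses each colour once, avoiding any monochromatic pair, so W(23, 2) > 23. For {1, ..., 24}, pigeonhole forces two integers of the same colour, which form a monochromatic 2-AP. Hence W(23, 2) = 24.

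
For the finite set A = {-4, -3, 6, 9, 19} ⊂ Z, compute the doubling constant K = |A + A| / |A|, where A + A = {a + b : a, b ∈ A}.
K = |A + A| / |A| = 14/5

Enumerate A + A = {a + b : a, b ∈ A}. With |A| = 5, there are |A|^2 = 25 ordered sum pairs; collecting distinct values, A + A = {-8, -7, -6, 2, 3, 5, 6, 12, 15, 16, 18, 25, 28, 38}, so |A + A| = 14. Thus K = 14/5. For comparison, the minimum possible |A + A| over all 5-element sets is 2·5 − 1 = 9 (so min K = 9/5), attained only by arithmetic progressions.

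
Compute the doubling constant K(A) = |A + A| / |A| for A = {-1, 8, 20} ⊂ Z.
K = |A + A| / |A| = 6/3 = 2

Enumerate A + A = {a + b : a, b ∈ A}. With |A| = 3, there are |A|^2 = 9 ordered sum pairs; collecting distinct values, A + A = {-2, 7, 16, 19, 28, 40}, so |A + A| = 6. Thus K = 6/3 = 2. For comparison, the minimum possible |A + A| over all 3-element sets is 2·3 − 1 = 5 (so min K = 5/3), attained only by arithmetic progressions.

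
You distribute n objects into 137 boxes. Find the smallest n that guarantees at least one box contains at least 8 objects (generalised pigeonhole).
n = (8 − 1)·137 + 1 = 960

By the generalised pigeonhole principle, to guarantee some box contains ≥ r objects we need more than (r − 1) · k objects total. Threshold: n = (r − 1) · k + 1. With r = 8 and k = 137: n = 7 · 137 + 1 = 959 + 1 = 960. For n = 959 = 7 · 137, we can put exactly 7 objects in every box, avoiding 8 in any single one — so 960 is tight.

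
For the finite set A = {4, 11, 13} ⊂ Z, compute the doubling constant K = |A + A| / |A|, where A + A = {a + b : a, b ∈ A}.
K = |A + A| / |A| = 6/3 = 2

Enumerate A + A = {a + b : a, b ∈ A}. With |A| = 3, there are |A|^2 = 9 ordered sum pairs; collecting distinct values, A + A = {8, 15, 17, 22, 24, 26}, so |A + A| = 6. Thus K = 6/3 = 2. For comparison, the minimum possible |A + A| over all 3-element sets is 2·3 − 1 = 5 (so min K = 5/3), attained only by arithmetic progressions.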